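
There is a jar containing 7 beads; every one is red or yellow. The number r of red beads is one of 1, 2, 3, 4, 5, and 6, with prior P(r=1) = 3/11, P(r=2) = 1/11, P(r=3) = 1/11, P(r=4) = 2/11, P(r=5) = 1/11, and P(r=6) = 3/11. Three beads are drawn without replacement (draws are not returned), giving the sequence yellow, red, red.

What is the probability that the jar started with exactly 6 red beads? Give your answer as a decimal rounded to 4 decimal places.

Under each hypothesis, the probability of the observed sequence is: P(data | r = 1) = (6/7)(1/6)(0/5) = 0; P(data | r = 2) = (5/7)(2/6)(1/5) = 0.047619; P(data | r = 3) = (4/7)(3/6)(2/5) = 0.11429; P(data | r = 4) = (3/7)(4/6)(3/5) = 0.17143; P(data | r = 5) = (2/7)(5/6)(4/5) = 0.19048; P(data | r = 6) = (1/7)(6/6)(5/5) = 0.14286.
Weighting by the prior gives 3/11 · 0 = 0, 1/11 · 0.047619 = 0.004329, 1/11 · 0.11429 = 0.01039, 2/11 · 0.17143 = 0.031169, 1/11 · 0.19048 = 0.017316, 3/11 · 0.14286 = 0.038961; with total 0.10216.
Therefore the posterior P(r = 6 | data) = (0.038961) / (0.10216) = 0.38136.

0.3814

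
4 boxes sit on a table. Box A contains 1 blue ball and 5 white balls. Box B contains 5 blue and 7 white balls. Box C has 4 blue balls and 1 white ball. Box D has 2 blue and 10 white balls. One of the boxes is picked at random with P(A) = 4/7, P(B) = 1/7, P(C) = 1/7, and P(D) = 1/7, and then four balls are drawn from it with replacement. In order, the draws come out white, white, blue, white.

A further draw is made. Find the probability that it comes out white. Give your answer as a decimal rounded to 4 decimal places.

0.7901

Compute the likelihood of the observed sequence for each case: P(data | box A) = (5/6)(5/6)(1/6)(5/6) = 0.096451; P(data | box B) = (7/12)(7/12)(5/12)(7/12) = 0.082706; P(data | box C) = (1/5)(1/5)(4/5)(1/5) = 0.0064; P(data | box D) = (10/12)(10/12)(2/12)(10/12) = 0.096451.
Multiplying each by its prior: 4/7 · 0.096451 = 0.055115, 1/7 · 0.082706 = 0.011815, 1/7 · 0.0064 = 0.00091429, 1/7 · 0.096451 = 0.013779; these sum to 0.081623.
Dividing through by the total gives posterior P(box A | data) = 0.67524, P(box B | data) = 0.14475, P(box C | data) = 0.011201, P(box D | data) = 0.16881.
So P(white next | data) = Σ P(white next | H) P(H | data) = (5/6)(0.67524) + (7/12)(0.14475) + (1/5)(0.011201) + (5/6)(0.16881) = 0.79005.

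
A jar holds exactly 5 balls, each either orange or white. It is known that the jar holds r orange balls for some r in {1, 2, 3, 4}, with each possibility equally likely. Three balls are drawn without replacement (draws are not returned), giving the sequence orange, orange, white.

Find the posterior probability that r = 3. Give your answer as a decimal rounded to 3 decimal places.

0.400

The likelihood of the observed sequence under each hypothesis: P(data | r = 1) = (1/5)(0/4) = 0; P(data | r = 2) = (2/5)(1/4)(3/3) = 1/10; P(data | r = 3) = (3/5)(2/4)(2/3) = 1/5; P(data | r = 4) = (4/5)(3/4)(1/3) = 1/5.
Weighting by the prior gives 1/4 · 0 = 0, 1/4 · 1/10 = 1/40, 1/4 · 1/5 = 1/20, 1/4 · 1/5 = 1/20; with total 1/8.
Therefore the posterior P(r = 3 | data) = (1/20) / (1/8) = 2/5.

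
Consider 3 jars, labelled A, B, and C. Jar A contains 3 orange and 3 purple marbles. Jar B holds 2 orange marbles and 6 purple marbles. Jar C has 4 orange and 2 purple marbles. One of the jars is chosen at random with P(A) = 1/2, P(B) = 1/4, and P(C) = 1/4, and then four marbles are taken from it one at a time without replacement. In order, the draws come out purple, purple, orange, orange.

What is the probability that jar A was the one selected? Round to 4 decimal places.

0.6614

Under each hypothesis, the probability of the observed sequence is: P(data | jar A) = (3/6)(2/5)(3/4)(2/3) = 0.1; P(data | jar B) = (6/8)(5/7)(2/6)(1/5) = 0.035714; P(data | jar C) = (2/6)(1/5)(4/4)(3/3) = 0.066667.
The prior-weighted likelihoods are 1/2 · 0.1 = 0.05, 1/4 · 0.035714 = 0.0089286, 1/4 · 0.066667 = 0.016667; with total 0.075595.
So P(jar A | data) = (0.05) / (0.075595) = 0.66142.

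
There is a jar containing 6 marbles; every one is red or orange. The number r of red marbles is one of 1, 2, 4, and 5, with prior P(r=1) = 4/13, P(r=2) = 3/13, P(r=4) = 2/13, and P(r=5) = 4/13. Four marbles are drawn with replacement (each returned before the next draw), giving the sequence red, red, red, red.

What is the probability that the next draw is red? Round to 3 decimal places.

0.797

Under each hypothesis, the probability of the observed sequence is: P(data | r = 1) = (1/6)(1/6)(1/6)(1/6) = 0.0007716; P(data | r = 2) = (2/6)(2/6)(2/6)(2/6) = 0.012346; P(data | r = 4) = (4/6)(4/6)(4/6)(4/6) = 0.19753; P(data | r = 5) = (5/6)(5/6)(5/6)(5/6) = 0.48225.
Multiplying each by its prior: 4/13 · 0.0007716 = 0.00023742, 3/13 · 0.012346 = 0.002849, 2/13 · 0.19753 = 0.030389, 4/13 · 0.48225 = 0.14839; summing to 0.18186.
The posterior is then P(r = 1 | data) = 0.0013055, P(r = 2 | data) = 0.015666, P(r = 4 | data) = 0.1671, P(r = 5 | data) = 0.81593.
So P(red next | data) = Σ P(red next | H) P(H | data) = (1/6)(0.0013055) + (1/3)(0.015666) + (2/3)(0.1671) + (5/6)(0.81593) = 0.79678.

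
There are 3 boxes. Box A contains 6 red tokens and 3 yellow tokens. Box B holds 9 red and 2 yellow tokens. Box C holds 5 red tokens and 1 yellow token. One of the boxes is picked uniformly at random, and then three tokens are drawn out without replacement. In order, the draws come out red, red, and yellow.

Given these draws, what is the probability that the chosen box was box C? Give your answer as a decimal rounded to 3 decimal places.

0.340

Under each hypothesis, the probability of the observed sequence is: P(data | box A) = (6/9)(5/8)(3/7) = 0.17857; P(data | box B) = (9/11)(8/10)(2/9) = 0.14545; P(data | box C) = (5/6)(4/5)(1/4) = 0.16667.
Weighting by the prior gives 1/3 · 0.17857 = 0.059524, 1/3 · 0.14545 = 0.048485, 1/3 · 0.16667 = 0.055556; summing to 0.16356.
By Bayes' rule, P(box C | data) = (0.055556) / (0.16356) = 0.33966.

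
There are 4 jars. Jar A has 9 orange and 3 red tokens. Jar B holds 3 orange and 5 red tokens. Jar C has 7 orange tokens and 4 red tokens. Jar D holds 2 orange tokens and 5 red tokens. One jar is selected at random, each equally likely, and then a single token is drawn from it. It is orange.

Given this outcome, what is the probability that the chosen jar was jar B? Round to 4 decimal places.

0.1832

The likelihood of this draw under each hypothesis: P(data | jar A) = (9/12) = 0.75; P(data | jar B) = (3/8) = 0.375; P(data | jar C) = (7/11) = 0.63636; P(data | jar D) = (2/7) = 0.28571.
Multiplying each by its prior: 1/4 · 0.75 = 0.1875, 1/4 · 0.375 = 0.09375, 1/4 · 0.63636 = 0.15909, 1/4 · 0.28571 = 0.071429; summing to 0.51177.
By Bayes' rule, P(jar B | data) = (0.09375) / (0.51177) = 0.18319.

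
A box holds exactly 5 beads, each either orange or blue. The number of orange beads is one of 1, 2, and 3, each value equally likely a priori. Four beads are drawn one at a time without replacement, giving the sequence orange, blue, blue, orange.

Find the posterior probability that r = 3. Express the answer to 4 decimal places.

0.5000

Compute the likelihood of the observed sequence for each case: P(data | r = 1) = (1/5)(4/4)(3/3)(0/2) = 0; P(data | r = 2) = (2/5)(3/4)(2/3)(1/2) = 1/10; P(data | r = 3) = (3/5)(2/4)(1/3)(2/2) = 1/10.
The prior-weighted likelihoods are 1/3 · 0 = 0, 1/3 · 1/10 = 1/30, 1/3 · 1/10 = 1/30; summing to 1/15.
By Bayes' rule, P(r = 3 | data) = (1/30) / (1/15) = 1/2.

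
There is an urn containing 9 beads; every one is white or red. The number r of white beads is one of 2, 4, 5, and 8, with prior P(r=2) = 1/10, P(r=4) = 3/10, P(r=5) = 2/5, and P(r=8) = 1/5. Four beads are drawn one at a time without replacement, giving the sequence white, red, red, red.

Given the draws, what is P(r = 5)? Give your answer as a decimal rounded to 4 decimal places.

For each hypothesis, P(data | H) works out to: P(data | r = 2) = (2/9)(7/8)(6/7)(5/6) = 5/36; P(data | r = 4) = (4/9)(5/8)(4/7)(3/6) = 5/63; P(data | r = 5) = (5/9)(4/8)(3/7)(2/6) = 5/126; P(data | r = 8) = (8/9)(1/8)(0/7) = 0.
Weighting by the prior gives 1/10 · 5/36 = 1/72, 3/10 · 5/63 = 1/42, 2/5 · 5/126 = 1/63, 1/5 · 0 = 0; summing to 3/56.
Hence P(r = 5 | data) = (1/63) / (3/56) = 8/27.

0.2963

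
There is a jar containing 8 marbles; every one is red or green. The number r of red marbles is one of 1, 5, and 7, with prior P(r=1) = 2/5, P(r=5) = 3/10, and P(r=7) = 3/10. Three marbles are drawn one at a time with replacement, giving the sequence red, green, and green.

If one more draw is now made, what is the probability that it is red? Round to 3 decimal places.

For each hypothesis, P(data | H) works out to: P(data | r = 1) = (1/8)(7/8)(7/8) = 0.095703; P(data | r = 5) = (5/8)(3/8)(3/8) = 0.087891; P(data | r = 7) = (7/8)(1/8)(1/8) = 0.013672.
Multiplying each by its prior: 2/5 · 0.095703 = 0.038281, 3/10 · 0.087891 = 0.026367, 3/10 · 0.013672 = 0.0041016; summing to 0.06875.
Dividing through by the total gives posterior P(r = 1 | data) = 0.55682, P(r = 5 | data) = 0.38352, P(r = 7 | data) = 0.059659.
So P(red next | data) = Σ P(red next | H) P(H | data) = (1/8)(0.55682) + (5/8)(0.38352) + (7/8)(0.059659) = 0.36151.

0.362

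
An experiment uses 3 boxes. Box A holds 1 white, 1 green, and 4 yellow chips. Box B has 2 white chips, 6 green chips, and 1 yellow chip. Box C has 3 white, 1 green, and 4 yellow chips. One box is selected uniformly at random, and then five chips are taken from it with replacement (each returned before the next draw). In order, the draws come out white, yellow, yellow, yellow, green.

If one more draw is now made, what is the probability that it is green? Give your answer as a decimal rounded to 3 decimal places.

0.157

For each hypothesis, P(data | H) works out to: P(data | box A) = (1/6)(4/6)(4/6)(4/6)(1/6) = 0.0082305; P(data | box B) = (2/9)(1/9)(1/9)(1/9)(6/9) = 0.00020322; P(data | box C) = (3/8)(4/8)(4/8)(4/8)(1/8) = 0.0058594.
Multiplying each by its prior: 1/3 · 0.0082305 = 0.0027435, 1/3 · 0.00020322 = 6.774e-05, 1/3 · 0.0058594 = 0.0019531; summing to 0.0047643.
The posterior is then P(box A | data) = 0.57584, P(box B | data) = 0.014218, P(box C | data) = 0.40995.
Averaging over the posterior, P(green next | data) = (1/6)(0.57584) + (2/3)(0.014218) + (1/8)(0.40995) = 0.15669.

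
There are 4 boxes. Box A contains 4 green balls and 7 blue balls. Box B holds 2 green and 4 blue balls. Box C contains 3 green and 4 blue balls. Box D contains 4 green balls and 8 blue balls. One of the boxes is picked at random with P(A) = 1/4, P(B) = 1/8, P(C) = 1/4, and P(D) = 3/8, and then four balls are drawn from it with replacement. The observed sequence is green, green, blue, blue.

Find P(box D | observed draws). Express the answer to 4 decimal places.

Under each hypothesis, the probability of the observed sequence is: P(data | box A) = (4/11)(4/11)(7/11)(7/11) = 0.053548; P(data | box B) = (2/6)(2/6)(4/6)(4/6) = 0.049383; P(data | box C) = (3/7)(3/7)(4/7)(4/7) = 0.059975; P(data | box D) = (4/12)(4/12)(8/12)(8/12) = 0.049383.
The prior-weighted likelihoods are 1/4 · 0.053548 = 0.013387, 1/8 · 0.049383 = 0.0061728, 1/4 · 0.059975 = 0.014994, 3/8 · 0.049383 = 0.018519; summing to 0.053072.
Hence P(box D | data) = (0.018519) / (0.053072) = 0.34893.

0.3489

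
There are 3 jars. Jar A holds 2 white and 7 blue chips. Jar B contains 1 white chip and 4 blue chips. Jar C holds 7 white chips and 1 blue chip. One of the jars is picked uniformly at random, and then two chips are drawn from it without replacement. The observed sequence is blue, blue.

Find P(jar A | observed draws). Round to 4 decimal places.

0.4930

For each hypothesis, P(data | H) works out to: P(data | jar A) = (7/9)(6/8) = 7/12; P(data | jar B) = (4/5)(3/4) = 3/5; P(data | jar C) = (1/8)(0/7) = 0.
The prior-weighted likelihoods are 1/3 · 7/12 = 7/36, 1/3 · 3/5 = 1/5, 1/3 · 0 = 0; with total 71/180.
So P(jar A | data) = (7/36) / (71/180) = 35/71.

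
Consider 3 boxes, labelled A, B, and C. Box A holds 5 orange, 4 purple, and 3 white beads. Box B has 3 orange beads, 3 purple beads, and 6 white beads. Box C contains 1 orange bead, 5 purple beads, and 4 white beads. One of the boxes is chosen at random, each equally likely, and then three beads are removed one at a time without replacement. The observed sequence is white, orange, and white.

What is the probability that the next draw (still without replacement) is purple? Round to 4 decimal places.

0.4158

The likelihood of the observed sequence under each hypothesis: P(data | box A) = (3/12)(5/11)(2/10) = 0.022727; P(data | box B) = (6/12)(3/11)(5/10) = 0.068182; P(data | box C) = (4/10)(1/9)(3/8) = 0.016667.
The prior-weighted likelihoods are 1/3 · 0.022727 = 0.0075758, 1/3 · 0.068182 = 0.022727, 1/3 · 0.016667 = 0.0055556; these sum to 0.035859.
Normalising, the posterior is P(box A | data) = 0.21127, P(box B | data) = 0.6338, P(box C | data) = 0.15493.
The predictive probability is P(purple next | data) = (4/9)(0.21127) + (1/3)(0.6338) + (5/7)(0.15493) = 0.41583.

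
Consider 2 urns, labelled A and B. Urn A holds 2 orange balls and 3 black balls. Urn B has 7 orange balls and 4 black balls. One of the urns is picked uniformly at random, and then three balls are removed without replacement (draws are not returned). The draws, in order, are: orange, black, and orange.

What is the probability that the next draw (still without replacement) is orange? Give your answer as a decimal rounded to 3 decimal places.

0.393

Compute the likelihood of the observed sequence for each case: P(data | urn A) = (2/5)(3/4)(1/3) = 1/10; P(data | urn B) = (7/11)(4/10)(6/9) = 28/165.
Multiplying each by its prior: 1/2 · 1/10 = 1/20, 1/2 · 28/165 = 14/165; summing to 89/660.
The posterior is then P(urn A | data) = 33/89, P(urn B | data) = 56/89.
So P(orange next | data) = Σ P(orange next | H) P(H | data) = (0)(33/89) + (5/8)(56/89) = 35/89.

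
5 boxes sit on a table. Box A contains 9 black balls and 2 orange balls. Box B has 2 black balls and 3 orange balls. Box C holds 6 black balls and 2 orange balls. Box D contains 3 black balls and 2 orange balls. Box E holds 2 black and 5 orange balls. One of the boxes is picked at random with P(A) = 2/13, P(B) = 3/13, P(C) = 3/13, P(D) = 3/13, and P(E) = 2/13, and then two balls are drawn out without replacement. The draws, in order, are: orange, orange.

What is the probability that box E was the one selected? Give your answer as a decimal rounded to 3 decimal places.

Compute the likelihood of the observed sequence for each case: P(data | box A) = (2/11)(1/10) = 0.018182; P(data | box B) = (3/5)(2/4) = 0.3; P(data | box C) = (2/8)(1/7) = 0.035714; P(data | box D) = (2/5)(1/4) = 0.1; P(data | box E) = (5/7)(4/6) = 0.47619.
Multiplying each by its prior: 2/13 · 0.018182 = 0.0027972, 3/13 · 0.3 = 0.069231, 3/13 · 0.035714 = 0.0082418, 3/13 · 0.1 = 0.023077, 2/13 · 0.47619 = 0.07326; summing to 0.17661.
Hence P(box E | data) = (0.07326) / (0.17661) = 0.41482.

0.415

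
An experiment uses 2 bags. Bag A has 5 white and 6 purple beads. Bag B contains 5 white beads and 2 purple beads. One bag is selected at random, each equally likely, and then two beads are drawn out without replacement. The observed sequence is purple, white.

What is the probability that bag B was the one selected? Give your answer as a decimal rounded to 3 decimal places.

For each hypothesis, P(data | H) works out to: P(data | bag A) = (6/11)(5/10) = 3/11; P(data | bag B) = (2/7)(5/6) = 5/21.
The prior-weighted likelihoods are 1/2 · 3/11 = 3/22, 1/2 · 5/21 = 5/42; with total 59/231.
Hence P(bag B | data) = (5/42) / (59/231) = 55/118.

0.466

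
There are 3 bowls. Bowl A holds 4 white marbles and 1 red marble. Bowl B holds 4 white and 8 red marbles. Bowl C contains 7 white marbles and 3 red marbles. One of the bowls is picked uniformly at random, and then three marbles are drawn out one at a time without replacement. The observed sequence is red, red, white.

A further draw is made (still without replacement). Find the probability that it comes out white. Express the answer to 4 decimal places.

0.4673

For each hypothesis, P(data | H) works out to: P(data | bowl A) = (1/5)(0/4) = 0; P(data | bowl B) = (8/12)(7/11)(4/10) = 0.1697; P(data | bowl C) = (3/10)(2/9)(7/8) = 0.058333.
The prior-weighted likelihoods are 1/3 · 0 = 0, 1/3 · 0.1697 = 0.056566, 1/3 · 0.058333 = 0.019444; these sum to 0.07601.
The posterior is then P(bowl A | data) = 0, P(bowl B | data) = 0.74419, P(bowl C | data) = 0.25581.
Averaging over the posterior, P(white next | data) = (1/3)(0.74419) + (6/7)(0.25581) = 0.46733.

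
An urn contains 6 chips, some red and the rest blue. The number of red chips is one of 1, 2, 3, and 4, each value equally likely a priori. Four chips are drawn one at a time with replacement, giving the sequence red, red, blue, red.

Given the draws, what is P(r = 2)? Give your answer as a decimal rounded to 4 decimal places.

Compute the likelihood of the observed sequence for each case: P(data | r = 1) = (1/6)(1/6)(5/6)(1/6) = 0.003858; P(data | r = 2) = (2/6)(2/6)(4/6)(2/6) = 0.024691; P(data | r = 3) = (3/6)(3/6)(3/6)(3/6) = 0.0625; P(data | r = 4) = (4/6)(4/6)(2/6)(4/6) = 0.098765.
Multiplying each by its prior: 1/4 · 0.003858 = 0.00096451, 1/4 · 0.024691 = 0.0061728, 1/4 · 0.0625 = 0.015625, 1/4 · 0.098765 = 0.024691; with total 0.047454.
So P(r = 2 | data) = (0.0061728) / (0.047454) = 0.13008.

0.1301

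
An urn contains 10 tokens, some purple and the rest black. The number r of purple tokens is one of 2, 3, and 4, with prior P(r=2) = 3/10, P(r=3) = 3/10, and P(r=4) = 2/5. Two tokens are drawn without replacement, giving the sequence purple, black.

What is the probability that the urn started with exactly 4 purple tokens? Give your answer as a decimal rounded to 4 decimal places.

0.4638

Compute the likelihood of the observed sequence for each case: P(data | r = 2) = (2/10)(8/9) = 8/45; P(data | r = 3) = (3/10)(7/9) = 7/30; P(data | r = 4) = (4/10)(6/9) = 4/15.
Multiplying each by its prior: 3/10 · 8/45 = 4/75, 3/10 · 7/30 = 7/100, 2/5 · 4/15 = 8/75; these sum to 23/100.
By Bayes' rule, P(r = 4 | data) = (8/75) / (23/100) = 32/69.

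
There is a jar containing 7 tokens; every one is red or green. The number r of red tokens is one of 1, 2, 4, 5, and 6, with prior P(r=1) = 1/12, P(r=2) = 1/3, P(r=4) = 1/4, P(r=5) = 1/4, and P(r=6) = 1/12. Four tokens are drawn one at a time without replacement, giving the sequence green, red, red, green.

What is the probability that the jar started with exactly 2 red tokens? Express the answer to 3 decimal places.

For each hypothesis, P(data | H) works out to: P(data | r = 1) = (6/7)(1/6)(0/5) = 0; P(data | r = 2) = (5/7)(2/6)(1/5)(4/4) = 1/21; P(data | r = 4) = (3/7)(4/6)(3/5)(2/4) = 3/35; P(data | r = 5) = (2/7)(5/6)(4/5)(1/4) = 1/21; P(data | r = 6) = (1/7)(6/6)(5/5)(0/4) = 0.
Weighting by the prior gives 1/12 · 0 = 0, 1/3 · 1/21 = 1/63, 1/4 · 3/35 = 3/140, 1/4 · 1/21 = 1/84, 1/12 · 0 = 0; summing to 31/630.
Therefore the posterior P(r = 2 | data) = (1/63) / (31/630) = 10/31.

0.323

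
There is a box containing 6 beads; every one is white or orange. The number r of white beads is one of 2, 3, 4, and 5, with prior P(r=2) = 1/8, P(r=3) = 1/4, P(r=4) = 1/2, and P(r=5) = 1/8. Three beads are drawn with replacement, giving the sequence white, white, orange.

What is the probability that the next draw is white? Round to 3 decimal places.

The likelihood of the observed sequence under each hypothesis: P(data | r = 2) = (2/6)(2/6)(4/6) = 0.074074; P(data | r = 3) = (3/6)(3/6)(3/6) = 0.125; P(data | r = 4) = (4/6)(4/6)(2/6) = 0.14815; P(data | r = 5) = (5/6)(5/6)(1/6) = 0.11574.
The prior-weighted likelihoods are 1/8 · 0.074074 = 0.0092593, 1/4 · 0.125 = 0.03125, 1/2 · 0.14815 = 0.074074, 1/8 · 0.11574 = 0.014468; summing to 0.12905.
Normalising, the posterior is P(r = 2 | data) = 0.071749, P(r = 3 | data) = 0.24215, P(r = 4 | data) = 0.57399, P(r = 5 | data) = 0.11211.
The predictive probability is P(white next | data) = (1/3)(0.071749) + (1/2)(0.24215) + (2/3)(0.57399) + (5/6)(0.11211) = 0.62108.

0.621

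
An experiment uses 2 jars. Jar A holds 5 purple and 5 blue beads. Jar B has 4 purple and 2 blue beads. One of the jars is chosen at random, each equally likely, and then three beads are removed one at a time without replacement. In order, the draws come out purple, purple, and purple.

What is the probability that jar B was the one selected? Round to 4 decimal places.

0.7059

For each hypothesis, P(data | H) works out to: P(data | jar A) = (5/10)(4/9)(3/8) = 1/12; P(data | jar B) = (4/6)(3/5)(2/4) = 1/5.
The prior-weighted likelihoods are 1/2 · 1/12 = 1/24, 1/2 · 1/5 = 1/10; with total 17/120.
So P(jar B | data) = (1/10) / (17/120) = 12/17.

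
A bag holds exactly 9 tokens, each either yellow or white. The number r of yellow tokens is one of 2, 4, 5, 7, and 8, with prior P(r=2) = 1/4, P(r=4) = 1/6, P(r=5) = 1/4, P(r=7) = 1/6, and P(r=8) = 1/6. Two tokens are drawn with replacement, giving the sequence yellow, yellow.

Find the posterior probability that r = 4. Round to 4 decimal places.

For each hypothesis, P(data | H) works out to: P(data | r = 2) = (2/9)(2/9) = 4/81; P(data | r = 4) = (4/9)(4/9) = 16/81; P(data | r = 5) = (5/9)(5/9) = 25/81; P(data | r = 7) = (7/9)(7/9) = 49/81; P(data | r = 8) = (8/9)(8/9) = 64/81.
Weighting by the prior gives 1/4 · 4/81 = 1/81, 1/6 · 16/81 = 8/243, 1/4 · 25/81 = 25/324, 1/6 · 49/81 = 49/486, 1/6 · 64/81 = 32/243; with total 115/324.
Therefore the posterior P(r = 4 | data) = (8/243) / (115/324) = 32/345.

0.0928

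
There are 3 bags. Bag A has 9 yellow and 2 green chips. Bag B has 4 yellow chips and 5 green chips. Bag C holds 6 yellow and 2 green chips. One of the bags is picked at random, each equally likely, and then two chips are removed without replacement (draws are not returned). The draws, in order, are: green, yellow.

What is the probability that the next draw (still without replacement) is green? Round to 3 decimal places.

The likelihood of the observed sequence under each hypothesis: P(data | bag A) = (2/11)(9/10) = 0.16364; P(data | bag B) = (5/9)(4/8) = 0.27778; P(data | bag C) = (2/8)(6/7) = 0.21429.
The prior-weighted likelihoods are 1/3 · 0.16364 = 0.054545, 1/3 · 0.27778 = 0.092593, 1/3 · 0.21429 = 0.071429; summing to 0.21857.
Normalising, the posterior is P(bag A | data) = 0.24956, P(bag B | data) = 0.42364, P(bag C | data) = 0.3268.
The predictive probability is P(green next | data) = (1/9)(0.24956) + (4/7)(0.42364) + (1/6)(0.3268) = 0.32427.

0.324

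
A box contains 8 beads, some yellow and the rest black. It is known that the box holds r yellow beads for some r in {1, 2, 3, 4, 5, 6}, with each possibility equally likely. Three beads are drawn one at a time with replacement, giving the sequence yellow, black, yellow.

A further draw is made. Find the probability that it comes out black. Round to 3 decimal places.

For each hypothesis, P(data | H) works out to: P(data | r = 1) = (1/8)(7/8)(1/8) = 0.013672; P(data | r = 2) = (2/8)(6/8)(2/8) = 0.046875; P(data | r = 3) = (3/8)(5/8)(3/8) = 0.087891; P(data | r = 4) = (4/8)(4/8)(4/8) = 0.125; P(data | r = 5) = (5/8)(3/8)(5/8) = 0.14648; P(data | r = 6) = (6/8)(2/8)(6/8) = 0.14062.
The prior-weighted likelihoods are 1/6 · 0.013672 = 0.0022786, 1/6 · 0.046875 = 0.0078125, 1/6 · 0.087891 = 0.014648, 1/6 · 0.125 = 0.020833, 1/6 · 0.14648 = 0.024414, 1/6 · 0.14062 = 0.023438; these sum to 0.093424.
The posterior is then P(r = 1 | data) = 0.02439, P(r = 2 | data) = 0.083624, P(r = 3 | data) = 0.15679, P(r = 4 | data) = 0.223, P(r = 5 | data) = 0.26132, P(r = 6 | data) = 0.25087.
The predictive probability is P(black next | data) = (7/8)(0.02439) + (3/4)(0.083624) + (5/8)(0.15679) + (1/2)(0.223) + (3/8)(0.26132) + (1/4)(0.25087) = 0.45427.

0.454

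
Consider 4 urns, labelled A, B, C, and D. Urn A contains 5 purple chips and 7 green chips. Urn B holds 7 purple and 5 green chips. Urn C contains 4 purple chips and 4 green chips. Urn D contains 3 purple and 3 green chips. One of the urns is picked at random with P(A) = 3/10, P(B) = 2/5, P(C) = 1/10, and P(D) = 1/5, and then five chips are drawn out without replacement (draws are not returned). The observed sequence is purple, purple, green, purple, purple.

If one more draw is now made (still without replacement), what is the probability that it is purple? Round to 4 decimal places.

0.3656

Compute the likelihood of the observed sequence for each case: P(data | urn A) = (5/12)(4/11)(7/10)(3/9)(2/8) = 0.0088384; P(data | urn B) = (7/12)(6/11)(5/10)(5/9)(4/8) = 0.044192; P(data | urn C) = (4/8)(3/7)(4/6)(2/5)(1/4) = 0.014286; P(data | urn D) = (3/6)(2/5)(3/4)(1/3)(0/2) = 0.
Weighting by the prior gives 3/10 · 0.0088384 = 0.0026515, 2/5 · 0.044192 = 0.017677, 1/10 · 0.014286 = 0.0014286, 1/5 · 0 = 0; these sum to 0.021757.
Normalising, the posterior is P(urn A | data) = 0.12187, P(urn B | data) = 0.81247, P(urn C | data) = 0.065661, P(urn D | data) = 0.
So P(purple next | data) = Σ P(purple next | H) P(H | data) = (1/7)(0.12187) + (3/7)(0.81247) + (0)(0.065661) = 0.36561.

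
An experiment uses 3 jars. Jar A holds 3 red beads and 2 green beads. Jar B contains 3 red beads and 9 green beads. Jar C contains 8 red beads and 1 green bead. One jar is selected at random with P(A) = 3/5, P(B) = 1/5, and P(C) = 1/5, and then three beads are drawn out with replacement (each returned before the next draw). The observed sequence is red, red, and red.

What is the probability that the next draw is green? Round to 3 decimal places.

0.255

Under each hypothesis, the probability of the observed sequence is: P(data | jar A) = (3/5)(3/5)(3/5) = 0.216; P(data | jar B) = (3/12)(3/12)(3/12) = 0.015625; P(data | jar C) = (8/9)(8/9)(8/9) = 0.70233.
The prior-weighted likelihoods are 3/5 · 0.216 = 0.1296, 1/5 · 0.015625 = 0.003125, 1/5 · 0.70233 = 0.14047; with total 0.27319.
Normalising, the posterior is P(jar A | data) = 0.47439, P(jar B | data) = 0.011439, P(jar C | data) = 0.51417.
Averaging over the posterior, P(green next | data) = (2/5)(0.47439) + (3/4)(0.011439) + (1/9)(0.51417) = 0.25547.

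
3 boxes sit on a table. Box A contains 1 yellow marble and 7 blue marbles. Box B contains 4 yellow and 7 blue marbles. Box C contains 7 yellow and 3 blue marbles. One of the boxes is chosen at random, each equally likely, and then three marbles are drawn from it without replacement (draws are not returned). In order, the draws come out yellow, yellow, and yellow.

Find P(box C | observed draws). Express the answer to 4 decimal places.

For each hypothesis, P(data | H) works out to: P(data | box A) = (1/8)(0/7) = 0; P(data | box B) = (4/11)(3/10)(2/9) = 0.024242; P(data | box C) = (7/10)(6/9)(5/8) = 0.29167.
Weighting by the prior gives 1/3 · 0 = 0, 1/3 · 0.024242 = 0.0080808, 1/3 · 0.29167 = 0.097222; with total 0.1053.
So P(box C | data) = (0.097222) / (0.1053) = 0.92326.

0.9233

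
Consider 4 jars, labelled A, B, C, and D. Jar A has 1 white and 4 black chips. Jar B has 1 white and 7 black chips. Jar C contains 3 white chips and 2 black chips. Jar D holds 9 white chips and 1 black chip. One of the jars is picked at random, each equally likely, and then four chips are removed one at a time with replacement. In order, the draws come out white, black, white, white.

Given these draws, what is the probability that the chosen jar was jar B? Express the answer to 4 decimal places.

0.0102

Under each hypothesis, the probability of the observed sequence is: P(data | jar A) = (1/5)(4/5)(1/5)(1/5) = 0.0064; P(data | jar B) = (1/8)(7/8)(1/8)(1/8) = 0.001709; P(data | jar C) = (3/5)(2/5)(3/5)(3/5) = 0.0864; P(data | jar D) = (9/10)(1/10)(9/10)(9/10) = 0.0729.
Multiplying each by its prior: 1/4 · 0.0064 = 0.0016, 1/4 · 0.001709 = 0.00042725, 1/4 · 0.0864 = 0.0216, 1/4 · 0.0729 = 0.018225; summing to 0.041852.
Hence P(jar B | data) = (0.00042725) / (0.041852) = 0.010208.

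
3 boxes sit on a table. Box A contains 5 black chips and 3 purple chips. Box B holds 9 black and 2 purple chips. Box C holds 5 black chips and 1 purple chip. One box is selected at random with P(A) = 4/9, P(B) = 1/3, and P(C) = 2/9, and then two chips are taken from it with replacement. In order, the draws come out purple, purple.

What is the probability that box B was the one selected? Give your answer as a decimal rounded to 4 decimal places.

0.1383

Compute the likelihood of the observed sequence for each case: P(data | box A) = (3/8)(3/8) = 0.14062; P(data | box B) = (2/11)(2/11) = 0.033058; P(data | box C) = (1/6)(1/6) = 0.027778.
Multiplying each by its prior: 4/9 · 0.14062 = 0.0625, 1/3 · 0.033058 = 0.011019, 2/9 · 0.027778 = 0.0061728; with total 0.079692.
So P(box B | data) = (0.011019) / (0.079692) = 0.13827.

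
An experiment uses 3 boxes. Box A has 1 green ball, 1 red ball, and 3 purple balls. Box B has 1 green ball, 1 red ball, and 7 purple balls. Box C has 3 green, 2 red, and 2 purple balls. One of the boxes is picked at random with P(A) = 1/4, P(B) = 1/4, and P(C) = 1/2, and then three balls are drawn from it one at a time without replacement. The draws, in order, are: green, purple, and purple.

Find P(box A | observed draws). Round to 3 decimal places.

0.416

For each hypothesis, P(data | H) works out to: P(data | box A) = (1/5)(3/4)(2/3) = 0.1; P(data | box B) = (1/9)(7/8)(6/7) = 0.083333; P(data | box C) = (3/7)(2/6)(1/5) = 0.028571.
Multiplying each by its prior: 1/4 · 0.1 = 0.025, 1/4 · 0.083333 = 0.020833, 1/2 · 0.028571 = 0.014286; these sum to 0.060119.
Hence P(box A | data) = (0.025) / (0.060119) = 0.41584.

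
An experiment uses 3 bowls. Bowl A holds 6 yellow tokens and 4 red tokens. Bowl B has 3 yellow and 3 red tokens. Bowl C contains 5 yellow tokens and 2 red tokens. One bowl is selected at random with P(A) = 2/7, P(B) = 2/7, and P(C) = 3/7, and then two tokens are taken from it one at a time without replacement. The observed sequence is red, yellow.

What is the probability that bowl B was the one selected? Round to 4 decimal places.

0.3247

Under each hypothesis, the probability of the observed sequence is: P(data | bowl A) = (4/10)(6/9) = 4/15; P(data | bowl B) = (3/6)(3/5) = 3/10; P(data | bowl C) = (2/7)(5/6) = 5/21.
Weighting by the prior gives 2/7 · 4/15 = 8/105, 2/7 · 3/10 = 3/35, 3/7 · 5/21 = 5/49; these sum to 194/735.
By Bayes' rule, P(bowl B | data) = (3/35) / (194/735) = 63/194.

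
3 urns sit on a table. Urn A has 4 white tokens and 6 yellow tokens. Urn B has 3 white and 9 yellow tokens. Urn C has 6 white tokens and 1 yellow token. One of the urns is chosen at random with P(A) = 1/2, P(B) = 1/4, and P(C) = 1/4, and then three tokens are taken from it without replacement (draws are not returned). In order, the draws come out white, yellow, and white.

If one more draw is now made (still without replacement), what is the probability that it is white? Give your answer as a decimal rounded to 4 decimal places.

For each hypothesis, P(data | H) works out to: P(data | urn A) = (4/10)(6/9)(3/8) = 0.1; P(data | urn B) = (3/12)(9/11)(2/10) = 0.040909; P(data | urn C) = (6/7)(1/6)(5/5) = 0.14286.
The prior-weighted likelihoods are 1/2 · 0.1 = 0.05, 1/4 · 0.040909 = 0.010227, 1/4 · 0.14286 = 0.035714; with total 0.095942.
The posterior is then P(urn A | data) = 0.52115, P(urn B | data) = 0.1066, P(urn C | data) = 0.37225.
Averaging over the posterior, P(white next | data) = (2/7)(0.52115) + (1/9)(0.1066) + (1)(0.37225) = 0.53299.

0.5330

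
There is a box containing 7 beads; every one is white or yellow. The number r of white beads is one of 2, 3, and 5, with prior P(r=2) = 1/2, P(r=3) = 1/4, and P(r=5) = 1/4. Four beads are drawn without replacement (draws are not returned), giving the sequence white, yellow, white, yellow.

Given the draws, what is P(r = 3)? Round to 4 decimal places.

0.3750

Under each hypothesis, the probability of the observed sequence is: P(data | r = 2) = (2/7)(5/6)(1/5)(4/4) = 1/21; P(data | r = 3) = (3/7)(4/6)(2/5)(3/4) = 3/35; P(data | r = 5) = (5/7)(2/6)(4/5)(1/4) = 1/21.
Weighting by the prior gives 1/2 · 1/21 = 1/42, 1/4 · 3/35 = 3/140, 1/4 · 1/21 = 1/84; with total 2/35.
Hence P(r = 3 | data) = (3/140) / (2/35) = 3/8.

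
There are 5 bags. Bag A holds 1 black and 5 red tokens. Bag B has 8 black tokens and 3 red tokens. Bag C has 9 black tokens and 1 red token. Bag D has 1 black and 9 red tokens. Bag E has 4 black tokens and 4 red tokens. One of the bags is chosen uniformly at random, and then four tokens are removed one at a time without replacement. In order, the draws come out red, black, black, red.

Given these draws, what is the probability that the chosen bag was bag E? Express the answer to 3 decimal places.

0.669

For each hypothesis, P(data | H) works out to: P(data | bag A) = (5/6)(1/5)(0/4) = 0; P(data | bag B) = (3/11)(8/10)(7/9)(2/8) = 0.042424; P(data | bag C) = (1/10)(9/9)(8/8)(0/7) = 0; P(data | bag D) = (9/10)(1/9)(0/8) = 0; P(data | bag E) = (4/8)(4/7)(3/6)(3/5) = 0.085714.
The prior-weighted likelihoods are 1/5 · 0 = 0, 1/5 · 0.042424 = 0.0084848, 1/5 · 0 = 0, 1/5 · 0 = 0, 1/5 · 0.085714 = 0.017143; these sum to 0.025628.
By Bayes' rule, P(bag E | data) = (0.017143) / (0.025628) = 0.66892.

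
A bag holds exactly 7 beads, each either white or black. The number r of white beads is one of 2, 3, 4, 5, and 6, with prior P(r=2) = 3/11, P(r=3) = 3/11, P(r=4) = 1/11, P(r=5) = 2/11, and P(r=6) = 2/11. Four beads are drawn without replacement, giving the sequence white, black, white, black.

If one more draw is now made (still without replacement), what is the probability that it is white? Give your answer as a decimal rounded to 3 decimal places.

For each hypothesis, P(data | H) works out to: P(data | r = 2) = (2/7)(5/6)(1/5)(4/4) = 0.047619; P(data | r = 3) = (3/7)(4/6)(2/5)(3/4) = 0.085714; P(data | r = 4) = (4/7)(3/6)(3/5)(2/4) = 0.085714; P(data | r = 5) = (5/7)(2/6)(4/5)(1/4) = 0.047619; P(data | r = 6) = (6/7)(1/6)(5/5)(0/4) = 0.
The prior-weighted likelihoods are 3/11 · 0.047619 = 0.012987, 3/11 · 0.085714 = 0.023377, 1/11 · 0.085714 = 0.0077922, 2/11 · 0.047619 = 0.008658, 2/11 · 0 = 0; summing to 0.052814.
Normalising, the posterior is P(r = 2 | data) = 0.2459, P(r = 3 | data) = 0.44262, P(r = 4 | data) = 0.14754, P(r = 5 | data) = 0.16393, P(r = 6 | data) = 0.
So P(white next | data) = Σ P(white next | H) P(H | data) = (0)(0.2459) + (1/3)(0.44262) + (2/3)(0.14754) + (1)(0.16393) = 0.40984.

0.410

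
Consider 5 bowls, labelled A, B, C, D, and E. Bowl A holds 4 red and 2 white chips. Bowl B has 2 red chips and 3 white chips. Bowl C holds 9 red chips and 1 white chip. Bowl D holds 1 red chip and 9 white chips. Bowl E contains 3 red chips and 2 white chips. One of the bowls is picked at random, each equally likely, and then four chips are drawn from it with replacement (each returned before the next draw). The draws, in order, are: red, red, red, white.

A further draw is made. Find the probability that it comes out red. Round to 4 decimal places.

For each hypothesis, P(data | H) works out to: P(data | bowl A) = (4/6)(4/6)(4/6)(2/6) = 0.098765; P(data | bowl B) = (2/5)(2/5)(2/5)(3/5) = 0.0384; P(data | bowl C) = (9/10)(9/10)(9/10)(1/10) = 0.0729; P(data | bowl D) = (1/10)(1/10)(1/10)(9/10) = 0.0009; P(data | bowl E) = (3/5)(3/5)(3/5)(2/5) = 0.0864.
The prior-weighted likelihoods are 1/5 · 0.098765 = 0.019753, 1/5 · 0.0384 = 0.00768, 1/5 · 0.0729 = 0.01458, 1/5 · 0.0009 = 0.00018, 1/5 · 0.0864 = 0.01728; summing to 0.059473.
Normalising, the posterior is P(bowl A | data) = 0.33213, P(bowl B | data) = 0.12913, P(bowl C | data) = 0.24515, P(bowl D | data) = 0.0030266, P(bowl E | data) = 0.29055.
The predictive probability is P(red next | data) = (2/3)(0.33213) + (2/5)(0.12913) + (9/10)(0.24515) + (1/10)(0.0030266) + (3/5)(0.29055) = 0.66835.

0.6683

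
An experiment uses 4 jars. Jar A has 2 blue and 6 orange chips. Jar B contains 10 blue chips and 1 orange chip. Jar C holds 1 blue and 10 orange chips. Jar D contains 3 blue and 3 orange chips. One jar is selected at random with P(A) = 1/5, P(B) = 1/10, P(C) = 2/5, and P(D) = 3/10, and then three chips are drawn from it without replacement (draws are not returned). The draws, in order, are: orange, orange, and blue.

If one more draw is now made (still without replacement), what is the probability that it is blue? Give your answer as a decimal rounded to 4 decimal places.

Under each hypothesis, the probability of the observed sequence is: P(data | jar A) = (6/8)(5/7)(2/6) = 0.17857; P(data | jar B) = (1/11)(0/10) = 0; P(data | jar C) = (10/11)(9/10)(1/9) = 0.090909; P(data | jar D) = (3/6)(2/5)(3/4) = 0.15.
Weighting by the prior gives 1/5 · 0.17857 = 0.035714, 1/10 · 0 = 0, 2/5 · 0.090909 = 0.036364, 3/10 · 0.15 = 0.045; with total 0.11708.
Dividing through by the total gives posterior P(jar A | data) = 0.30505, P(jar B | data) = 0, P(jar C | data) = 0.31059, P(jar D | data) = 0.38436.
So P(blue next | data) = Σ P(blue next | H) P(H | data) = (1/5)(0.30505) + (0)(0.31059) + (2/3)(0.38436) = 0.31725.

0.3172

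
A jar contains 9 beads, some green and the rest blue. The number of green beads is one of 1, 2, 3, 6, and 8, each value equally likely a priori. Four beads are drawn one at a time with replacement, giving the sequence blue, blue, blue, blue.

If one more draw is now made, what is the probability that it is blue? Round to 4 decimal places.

Compute the likelihood of the observed sequence for each case: P(data | r = 1) = (8/9)(8/9)(8/9)(8/9) = 0.6243; P(data | r = 2) = (7/9)(7/9)(7/9)(7/9) = 0.36595; P(data | r = 3) = (6/9)(6/9)(6/9)(6/9) = 0.19753; P(data | r = 6) = (3/9)(3/9)(3/9)(3/9) = 0.012346; P(data | r = 8) = (1/9)(1/9)(1/9)(1/9) = 0.00015242.
Weighting by the prior gives 1/5 · 0.6243 = 0.12486, 1/5 · 0.36595 = 0.07319, 1/5 · 0.19753 = 0.039506, 1/5 · 0.012346 = 0.0024691, 1/5 · 0.00015242 = 3.0483e-05; these sum to 0.24005.
Normalising, the posterior is P(r = 1 | data) = 0.52013, P(r = 2 | data) = 0.30489, P(r = 3 | data) = 0.16457, P(r = 6 | data) = 0.010286, P(r = 8 | data) = 0.00012698.
So P(blue next | data) = Σ P(blue next | H) P(H | data) = (8/9)(0.52013) + (7/9)(0.30489) + (2/3)(0.16457) + (1/3)(0.010286) + (1/9)(0.00012698) = 0.81263.

0.8126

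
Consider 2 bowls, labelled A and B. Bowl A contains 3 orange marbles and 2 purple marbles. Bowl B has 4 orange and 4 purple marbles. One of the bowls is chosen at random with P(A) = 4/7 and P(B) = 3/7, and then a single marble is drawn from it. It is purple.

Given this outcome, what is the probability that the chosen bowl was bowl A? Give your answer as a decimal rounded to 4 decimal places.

The likelihood of this draw under each hypothesis: P(data | bowl A) = (2/5) = 2/5; P(data | bowl B) = (4/8) = 1/2.
Multiplying each by its prior: 4/7 · 2/5 = 8/35, 3/7 · 1/2 = 3/14; summing to 31/70.
Therefore the posterior P(bowl A | data) = (8/35) / (31/70) = 16/31.

0.5161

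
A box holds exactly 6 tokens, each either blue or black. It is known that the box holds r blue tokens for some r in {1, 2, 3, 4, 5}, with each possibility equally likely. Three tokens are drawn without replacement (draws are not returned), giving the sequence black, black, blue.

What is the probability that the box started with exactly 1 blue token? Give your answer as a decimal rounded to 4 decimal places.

0.2857

Under each hypothesis, the probability of the observed sequence is: P(data | r = 1) = (5/6)(4/5)(1/4) = 1/6; P(data | r = 2) = (4/6)(3/5)(2/4) = 1/5; P(data | r = 3) = (3/6)(2/5)(3/4) = 3/20; P(data | r = 4) = (2/6)(1/5)(4/4) = 1/15; P(data | r = 5) = (1/6)(0/5) = 0.
Multiplying each by its prior: 1/5 · 1/6 = 1/30, 1/5 · 1/5 = 1/25, 1/5 · 3/20 = 3/100, 1/5 · 1/15 = 1/75, 1/5 · 0 = 0; summing to 7/60.
Hence P(r = 1 | data) = (1/30) / (7/60) = 2/7.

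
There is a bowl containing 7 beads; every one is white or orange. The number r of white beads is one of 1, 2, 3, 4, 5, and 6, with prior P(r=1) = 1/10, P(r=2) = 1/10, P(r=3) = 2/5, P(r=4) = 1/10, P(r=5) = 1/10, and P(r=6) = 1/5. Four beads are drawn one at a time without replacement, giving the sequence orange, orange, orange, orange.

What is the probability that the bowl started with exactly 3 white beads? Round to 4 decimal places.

0.1667

Under each hypothesis, the probability of the observed sequence is: P(data | r = 1) = (6/7)(5/6)(4/5)(3/4) = 3/7; P(data | r = 2) = (5/7)(4/6)(3/5)(2/4) = 1/7; P(data | r = 3) = (4/7)(3/6)(2/5)(1/4) = 1/35; P(data | r = 4) = (3/7)(2/6)(1/5)(0/4) = 0; P(data | r = 5) = (2/7)(1/6)(0/5) = 0; P(data | r = 6) = (1/7)(0/6) = 0.
Multiplying each by its prior: 1/10 · 3/7 = 3/70, 1/10 · 1/7 = 1/70, 2/5 · 1/35 = 2/175, 1/10 · 0 = 0, 1/10 · 0 = 0, 1/5 · 0 = 0; these sum to 12/175.
Hence P(r = 3 | data) = (2/175) / (12/175) = 1/6.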